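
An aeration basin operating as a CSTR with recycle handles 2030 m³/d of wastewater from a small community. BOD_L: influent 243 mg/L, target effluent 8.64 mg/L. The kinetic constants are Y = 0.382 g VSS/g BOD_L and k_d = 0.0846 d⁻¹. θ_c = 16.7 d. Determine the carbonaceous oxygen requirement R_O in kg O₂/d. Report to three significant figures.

R_O ≈ 369 kg O₂/d

The observed yield is Y_obs = Y/(1 + k_d·θ_c) = 0.382 / (1 + 0.0846 × 16.7) = 0.382 / 2.413 = 0.1583 g VSS per g BOD_L removed.
Q·(S₀ − S) = 2030 × (243 − 8.64) × 10⁻³ = 475.8 kg/d removed.
Biomass synthesised: P_X = Y_obs × 475.8 = 75.32 kg VSS/d.
R_O = Q·(S₀ − S) − 1.42·P_X = 475.8 − 1.42 × 75.32 = 368.8 kg O₂/d.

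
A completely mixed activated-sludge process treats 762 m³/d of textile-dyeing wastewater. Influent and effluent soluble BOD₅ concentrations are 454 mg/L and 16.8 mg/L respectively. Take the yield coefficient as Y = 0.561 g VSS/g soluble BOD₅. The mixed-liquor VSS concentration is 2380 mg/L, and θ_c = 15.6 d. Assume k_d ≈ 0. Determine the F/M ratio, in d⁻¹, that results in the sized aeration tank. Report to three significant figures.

Biomass mass balance (decay neglected): V·X = Y·Q·(S₀ − S)·θ_c, so V = 0.561 × 762 × (454 − 16.8) × 15.6 / 2380 = 1225 m³.
Food-to-microorganism ratio F/M = Q S₀ / (V X) = 762 × 454 / (1225 × 2380) = 0.1187 d⁻¹.

F/M ≈ 0.119 d⁻¹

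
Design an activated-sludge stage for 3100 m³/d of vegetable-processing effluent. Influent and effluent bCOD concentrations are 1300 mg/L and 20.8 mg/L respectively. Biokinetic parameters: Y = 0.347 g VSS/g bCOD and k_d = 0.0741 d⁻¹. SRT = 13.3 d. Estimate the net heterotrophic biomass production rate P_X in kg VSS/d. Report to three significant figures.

Correct the yield for decay: Y_obs = Y/(1 + k_d θ_c) = 0.347 / (1 + 0.0741 × 13.3) = 0.347 / 1.986 = 0.1748.
Q·(S₀ − S) = 3100 × (1300 − 20.8) × 10⁻³ = 3966 kg/d removed.
Net biomass production P_X = Y_obs × Q·(S₀ − S) = 0.1748 × 3966 = 693.0 kg VSS/d.

P_X ≈ 693 kg VSS/d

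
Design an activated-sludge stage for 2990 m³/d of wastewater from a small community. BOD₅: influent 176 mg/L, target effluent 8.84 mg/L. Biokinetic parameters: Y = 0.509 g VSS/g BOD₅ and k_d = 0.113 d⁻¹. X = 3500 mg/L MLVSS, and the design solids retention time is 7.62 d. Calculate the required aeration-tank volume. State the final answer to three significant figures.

Rearranging the biomass balance for a CMAS with decay, V = Y·Q·ΔS·θ_c / [X·(1+k_d θ_c)] = 0.509 × 2990 × (176 − 8.84) × 7.62 / [3500 × (1 + 0.113 × 7.62)] = 1.94×10^6 / 6514 = 297.6 m³.

V ≈ 298 m³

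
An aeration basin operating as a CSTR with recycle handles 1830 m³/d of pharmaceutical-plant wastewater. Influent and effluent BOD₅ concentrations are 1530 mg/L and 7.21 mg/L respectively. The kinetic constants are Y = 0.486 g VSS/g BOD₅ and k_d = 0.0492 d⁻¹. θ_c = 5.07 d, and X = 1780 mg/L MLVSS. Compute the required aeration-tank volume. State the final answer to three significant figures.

V ≈ 3090 m³

Rearranging the biomass balance for a CMAS with decay, V = Y·Q·ΔS·θ_c / [X·(1+k_d θ_c)] = 0.486 × 1830 × (1530 − 7.21) × 5.07 / [1780 × (1 + 0.0492 × 5.07)] = 6.87×10^6 / 2224 = 3087 m³.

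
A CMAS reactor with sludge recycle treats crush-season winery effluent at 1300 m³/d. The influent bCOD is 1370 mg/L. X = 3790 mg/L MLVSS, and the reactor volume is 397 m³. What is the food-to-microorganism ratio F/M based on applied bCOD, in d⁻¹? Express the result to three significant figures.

F/M ≈ 1.18 d⁻¹

Food-to-microorganism ratio F/M = Q S₀ / (V X) = 1300 × 1370 / (397.0 × 3790) = 1.184 d⁻¹.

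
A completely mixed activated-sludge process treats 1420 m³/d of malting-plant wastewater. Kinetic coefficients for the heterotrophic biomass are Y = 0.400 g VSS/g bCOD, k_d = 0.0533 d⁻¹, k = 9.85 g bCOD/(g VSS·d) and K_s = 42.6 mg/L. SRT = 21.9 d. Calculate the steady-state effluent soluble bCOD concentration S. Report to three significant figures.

S ≈ 1.10 mg/L

Effluent substrate depends only on kinetics and SRT: S = K_s(1 + k_d θ_c) / [θ_c(Yk − k_d) − 1] = 42.6 × (1 + 0.0533 × 21.9) / [21.9 × (0.400 × 9.85 − 0.0533) − 1] = 92.33 / 84.12 = 1.098 mg/L.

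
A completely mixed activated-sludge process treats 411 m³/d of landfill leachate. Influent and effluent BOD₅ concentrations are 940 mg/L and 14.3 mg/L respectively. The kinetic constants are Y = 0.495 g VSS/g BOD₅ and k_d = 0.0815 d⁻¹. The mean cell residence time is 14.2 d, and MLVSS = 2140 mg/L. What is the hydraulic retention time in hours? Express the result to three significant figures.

τ ≈ 33.8 h

From the SRT design equation V = Y Q (S₀−S) θ_c / [X (1 + k_d θ_c)] = 0.495 × 411 × (940 − 14.3) × 14.2 / [2140 × (1 + 0.0815 × 14.2)] = 2.67×10^6 / 4617 = 579.3 m³.
τ = V/Q = 579.3/411 = 1.409 d, or 33.83 h.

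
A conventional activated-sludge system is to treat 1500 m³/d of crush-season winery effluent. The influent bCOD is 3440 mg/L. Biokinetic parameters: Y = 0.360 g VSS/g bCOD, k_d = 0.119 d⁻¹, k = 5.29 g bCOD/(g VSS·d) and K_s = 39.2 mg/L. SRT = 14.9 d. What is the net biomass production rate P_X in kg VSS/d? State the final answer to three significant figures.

P_X ≈ 669 kg VSS/d

For a completely mixed reactor with recycle the Lawrence–McCarty relation gives S = K_s·(1 + k_d·θ_c) / [θ_c·(Y·k − k_d) − 1] = 39.2 × (1 + 0.119 × 14.9) / [14.9 × (0.360 × 5.29 − 0.119) − 1] = 108.7 / 25.60 = 4.246 mg/L.
Observed yield with endogenous decay: Y_obs = Y / (1 + k_d·θ_c) = 0.360 / (1 + 0.119 × 14.9) = 0.360 / 2.773 = 0.1298 g VSS/g bCOD.
Mass of bCOD removed per day: Q(S₀ − S) = 1500 × 3436 g/m³ = 5154 kg/d.
So the net sludge growth is P_X = 0.1298 × 5154 = 669.0 kg VSS/d.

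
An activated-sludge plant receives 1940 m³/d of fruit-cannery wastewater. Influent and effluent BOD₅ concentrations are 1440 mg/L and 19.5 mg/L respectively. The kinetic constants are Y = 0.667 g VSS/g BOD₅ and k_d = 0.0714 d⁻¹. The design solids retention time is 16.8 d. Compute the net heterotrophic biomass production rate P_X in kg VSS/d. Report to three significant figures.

P_X ≈ 836 kg VSS/d

Observed yield with endogenous decay: Y_obs = Y / (1 + k_d·θ_c) = 0.667 / (1 + 0.0714 × 16.8) = 0.667 / 2.200 = 0.3032 g VSS/g BOD₅.
Mass of BOD₅ removed per day: Q(S₀ − S) = 1940 × 1420 g/m³ = 2756 kg/d.
Biomass produced: P_X = Y_obs·Q·ΔS = 0.3032 × 2756 ≈ 835.7 kg VSS/d.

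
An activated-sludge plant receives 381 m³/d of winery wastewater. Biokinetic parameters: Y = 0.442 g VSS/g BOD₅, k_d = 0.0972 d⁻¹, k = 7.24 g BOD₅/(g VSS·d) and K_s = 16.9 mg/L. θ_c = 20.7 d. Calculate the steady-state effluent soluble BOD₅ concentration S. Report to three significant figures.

S ≈ 0.805 mg/L

Effluent substrate depends only on kinetics and SRT: S = K_s(1 + k_d θ_c) / [θ_c(Yk − k_d) − 1] = 16.9 × (1 + 0.0972 × 20.7) / [20.7 × (0.442 × 7.24 − 0.0972) − 1] = 50.90 / 63.23 = 0.8051 mg/L.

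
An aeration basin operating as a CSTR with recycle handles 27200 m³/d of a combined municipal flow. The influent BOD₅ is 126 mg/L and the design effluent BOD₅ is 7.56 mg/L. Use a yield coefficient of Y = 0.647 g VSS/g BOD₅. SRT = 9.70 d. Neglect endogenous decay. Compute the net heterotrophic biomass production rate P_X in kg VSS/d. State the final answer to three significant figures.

P_X ≈ 2080 kg VSS/d

No decay correction is needed, so Y_obs = Y = 0.647.
Q·(S₀ − S) = 27200 × (126 − 7.56) × 10⁻³ = 3222 kg/d removed.
So the net sludge growth is P_X = 0.6470 × 3222 = 2084 kg VSS/d.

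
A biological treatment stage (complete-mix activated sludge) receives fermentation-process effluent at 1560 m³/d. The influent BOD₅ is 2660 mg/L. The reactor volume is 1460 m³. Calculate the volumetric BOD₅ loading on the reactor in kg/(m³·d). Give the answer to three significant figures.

L_v ≈ 2.84 kg BOD₅/(m³·d)

Volumetric loading L_v = Q·S₀ / V = 1560 × 2660 g/m³ / 1460 m³ = 2842 g/(m³·d) = 2.842 kg BOD₅/(m³·d).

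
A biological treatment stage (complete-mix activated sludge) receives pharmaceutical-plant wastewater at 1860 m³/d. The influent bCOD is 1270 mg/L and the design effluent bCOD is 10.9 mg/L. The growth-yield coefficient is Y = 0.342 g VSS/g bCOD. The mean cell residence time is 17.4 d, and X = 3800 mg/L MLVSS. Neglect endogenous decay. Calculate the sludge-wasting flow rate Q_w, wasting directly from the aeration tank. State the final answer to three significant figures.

Biomass mass balance (decay neglected): V·X = Y·Q·(S₀ − S)·θ_c, so V = 0.342 × 1860 × (1270 − 10.9) × 17.4 / 3800 = 3667 m³.
For wasting at MLVSS concentration, Q_w = V/θ_c = 3667/17.4 = 210.8 m³/d.

Q_w ≈ 211 m³/d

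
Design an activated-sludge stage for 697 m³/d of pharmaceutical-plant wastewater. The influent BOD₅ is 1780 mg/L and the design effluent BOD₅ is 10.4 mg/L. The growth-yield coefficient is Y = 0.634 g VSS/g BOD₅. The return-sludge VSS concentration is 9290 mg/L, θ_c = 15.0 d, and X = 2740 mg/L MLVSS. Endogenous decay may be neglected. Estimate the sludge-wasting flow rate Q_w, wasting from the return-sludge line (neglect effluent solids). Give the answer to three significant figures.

V·X = Y·Q·ΔS·θ_c gives V = 0.634 × 697 × (1780 − 10.4) × 15.0 / 2740 = 4281 m³.
Q_w = (V·X)/(θ_c X_r) = 4281 × 2740 / (15.0 × 9290) = 84.17 m³/d.

Q_w ≈ 84.2 m³/d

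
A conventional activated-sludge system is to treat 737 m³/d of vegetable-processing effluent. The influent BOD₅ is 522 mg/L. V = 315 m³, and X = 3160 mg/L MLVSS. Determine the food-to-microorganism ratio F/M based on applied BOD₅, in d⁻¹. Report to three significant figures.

F/M ≈ 0.386 d⁻¹

F/M = Q·S₀ / (V·X) = 737 × 522 / (315.0 × 3160) = 0.3865 g BOD₅·(g VSS·d)⁻¹.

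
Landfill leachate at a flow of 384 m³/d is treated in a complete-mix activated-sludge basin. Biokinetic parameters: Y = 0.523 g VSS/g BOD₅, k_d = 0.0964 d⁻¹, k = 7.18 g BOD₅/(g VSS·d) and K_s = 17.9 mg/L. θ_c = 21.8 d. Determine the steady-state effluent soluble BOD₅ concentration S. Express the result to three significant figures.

S ≈ 0.705 mg/L

Effluent substrate depends only on kinetics and SRT: S = K_s(1 + k_d θ_c) / [θ_c(Yk − k_d) − 1] = 17.9 × (1 + 0.0964 × 21.8) / [21.8 × (0.523 × 7.18 − 0.0964) − 1] = 55.52 / 78.76 = 0.7049 mg/L.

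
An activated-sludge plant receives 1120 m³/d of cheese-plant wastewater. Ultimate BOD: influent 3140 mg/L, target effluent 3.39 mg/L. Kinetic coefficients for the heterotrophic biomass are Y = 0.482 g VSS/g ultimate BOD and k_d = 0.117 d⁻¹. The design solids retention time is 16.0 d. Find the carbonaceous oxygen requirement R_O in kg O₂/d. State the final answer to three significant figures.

R_O ≈ 2680 kg O₂/d

Correct the yield for decay: Y_obs = Y/(1 + k_d θ_c) = 0.482 / (1 + 0.117 × 16.0) = 0.482 / 2.872 = 0.1678.
ΔS = 3140 − 3.39 = 3137 mg/L, so the substrate removal rate is 1120 × 3137/1000 = 3513 kg ultimate BOD/d.
Biomass synthesised: P_X = Y_obs × 3513 = 589.6 kg VSS/d.
R_O = Q·(S₀ − S) − 1.42·P_X = 3513 − 1.42 × 589.6 = 2676 kg O₂/d.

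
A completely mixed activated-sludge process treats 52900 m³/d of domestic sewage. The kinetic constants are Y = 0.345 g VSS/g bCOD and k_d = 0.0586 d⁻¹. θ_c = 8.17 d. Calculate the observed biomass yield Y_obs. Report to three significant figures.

Y_obs ≈ 0.233 g VSS/g bCOD

The observed yield is Y_obs = Y/(1 + k_d·θ_c) = 0.345 / (1 + 0.0586 × 8.17) = 0.345 / 1.479 = 0.2333 g VSS per g bCOD removed.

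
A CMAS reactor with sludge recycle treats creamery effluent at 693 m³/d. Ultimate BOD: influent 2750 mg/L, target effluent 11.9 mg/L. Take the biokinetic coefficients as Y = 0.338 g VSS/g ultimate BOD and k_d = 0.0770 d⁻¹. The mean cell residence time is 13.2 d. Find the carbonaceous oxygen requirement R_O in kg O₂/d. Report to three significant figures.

Observed yield with endogenous decay: Y_obs = Y / (1 + k_d·θ_c) = 0.338 / (1 + 0.0770 × 13.2) = 0.338 / 2.016 = 0.1676 g VSS/g ultimate BOD.
Substrate removed = Q·(S₀ − S) = 693 m³/d × (2750 − 11.9) g/m³ = 1.9×10^6 g/d = 1898 kg/d.
Biomass synthesised: P_X = Y_obs × 1898 = 318.1 kg VSS/d.
R_O = Q·(S₀ − S) − 1.42·P_X = 1898 − 1.42 × 318.1 = 1446 kg O₂/d.

R_O ≈ 1450 kg O₂/d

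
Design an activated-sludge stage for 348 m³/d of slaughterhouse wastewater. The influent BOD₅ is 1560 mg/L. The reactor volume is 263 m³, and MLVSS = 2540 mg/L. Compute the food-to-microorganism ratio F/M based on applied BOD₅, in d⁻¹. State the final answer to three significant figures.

F/M ≈ 0.813 d⁻¹

Food-to-microorganism ratio F/M = Q S₀ / (V X) = 348 × 1560 / (263.0 × 2540) = 0.8127 d⁻¹.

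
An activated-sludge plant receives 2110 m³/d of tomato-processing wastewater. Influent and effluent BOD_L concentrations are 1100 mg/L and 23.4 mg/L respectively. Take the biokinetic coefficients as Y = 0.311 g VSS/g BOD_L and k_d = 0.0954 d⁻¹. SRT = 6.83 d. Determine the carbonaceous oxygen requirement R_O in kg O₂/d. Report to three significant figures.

R_O ≈ 1660 kg O₂/d

Correct the yield for decay: Y_obs = Y/(1 + k_d θ_c) = 0.311 / (1 + 0.0954 × 6.83) = 0.311 / 1.652 = 0.1883.
ΔS = 1100 − 23.4 = 1077 mg/L, so the substrate removal rate is 2110 × 1077/1000 = 2272 kg BOD_L/d.
Net sludge production P_X = 0.1883 × 2272 = 427.8 kg VSS/d.
Carbonaceous O₂ demand = substrate oxidised − cell-mass equivalent = 2272 − 1.42 × 427.8 = 1664 kg O₂/d.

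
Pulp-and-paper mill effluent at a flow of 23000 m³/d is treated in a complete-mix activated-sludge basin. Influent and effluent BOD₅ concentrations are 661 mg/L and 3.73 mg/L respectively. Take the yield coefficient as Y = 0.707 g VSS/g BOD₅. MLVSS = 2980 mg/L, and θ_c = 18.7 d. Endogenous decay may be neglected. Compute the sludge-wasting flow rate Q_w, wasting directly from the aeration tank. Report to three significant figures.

Q_w ≈ 3590 m³/d

With k_d = 0 the design equation reduces to V = Y Q (S₀−S) θ_c / X = 0.707 × 23000 × (661 − 3.73) × 18.7 / 2980 = 67068 m³.
Wasting from the aeration tank: Q_w = V / θ_c = 67068 / 18.7 = 3587 m³/d.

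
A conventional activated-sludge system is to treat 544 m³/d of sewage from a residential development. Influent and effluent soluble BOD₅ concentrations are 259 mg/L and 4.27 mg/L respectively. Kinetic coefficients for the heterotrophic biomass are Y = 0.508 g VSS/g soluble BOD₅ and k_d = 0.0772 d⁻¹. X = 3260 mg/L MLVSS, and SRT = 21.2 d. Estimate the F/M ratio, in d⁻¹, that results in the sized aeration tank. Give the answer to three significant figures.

F/M ≈ 0.249 d⁻¹

Steady-state biomass mass balance: V·X·(1 + k_d·θ_c) = Y·Q·(S₀ − S)·θ_c, so V = 0.508 × 544 × (259 − 4.27) × 21.2 / [3260 × (1 + 0.0772 × 21.2)] = 1.49×10^6 / 8595 = 173.6 m³.
Food-to-microorganism ratio F/M = Q S₀ / (V X) = 544 × 259 / (173.6 × 3260) = 0.2489 d⁻¹.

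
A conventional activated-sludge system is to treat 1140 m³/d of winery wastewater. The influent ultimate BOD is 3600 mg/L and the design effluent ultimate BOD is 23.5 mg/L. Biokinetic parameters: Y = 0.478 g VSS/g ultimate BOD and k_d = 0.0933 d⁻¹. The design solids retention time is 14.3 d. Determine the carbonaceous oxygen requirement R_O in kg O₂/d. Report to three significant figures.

Y_obs = Y / (1 + k_d θ_c) = 0.478 / (1 + 0.0933 × 14.3) = 0.478 / 2.334 = 0.2048.
ΔS = 3600 − 23.5 = 3576 mg/L, so the substrate removal rate is 1140 × 3576/1000 = 4077 kg ultimate BOD/d.
Net sludge production P_X = 0.2048 × 4077 = 834.9 kg VSS/d.
R_O = Q·(S₀ − S) − 1.42·P_X = 4077 − 1.42 × 834.9 = 2892 kg O₂/d.

R_O ≈ 2890 kg O₂/d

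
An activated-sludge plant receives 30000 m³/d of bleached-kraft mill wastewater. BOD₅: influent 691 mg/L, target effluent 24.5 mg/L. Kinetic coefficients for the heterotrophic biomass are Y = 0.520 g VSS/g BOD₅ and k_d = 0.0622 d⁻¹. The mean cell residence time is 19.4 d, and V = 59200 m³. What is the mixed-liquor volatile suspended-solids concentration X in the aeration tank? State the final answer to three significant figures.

X ≈ 1540 mg/L

Solving the biomass balance for X: X = Y Q (S₀−S) θ_c / [V (1+k_d θ_c)] = 0.520 × 30000 × (691 − 24.5) × 19.4 / [59200 × (1 + 0.0622 × 19.4)] = 1544 mg/L.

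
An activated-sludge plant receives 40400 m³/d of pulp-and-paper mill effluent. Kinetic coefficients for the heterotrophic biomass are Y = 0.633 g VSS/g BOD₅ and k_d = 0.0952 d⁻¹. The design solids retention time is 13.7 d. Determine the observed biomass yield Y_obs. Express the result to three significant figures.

The observed yield is Y_obs = Y/(1 + k_d·θ_c) = 0.633 / (1 + 0.0952 × 13.7) = 0.633 / 2.304 = 0.2747 g VSS per g BOD₅ removed.

Y_obs ≈ 0.275 g VSS/g BOD₅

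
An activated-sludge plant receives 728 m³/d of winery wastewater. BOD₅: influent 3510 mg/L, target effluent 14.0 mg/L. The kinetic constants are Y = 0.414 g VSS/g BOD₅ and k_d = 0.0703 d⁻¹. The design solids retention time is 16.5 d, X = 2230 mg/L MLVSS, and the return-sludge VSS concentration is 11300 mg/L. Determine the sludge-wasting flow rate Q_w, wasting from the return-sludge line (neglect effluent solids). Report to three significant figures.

Steady-state biomass mass balance: V·X·(1 + k_d·θ_c) = Y·Q·(S₀ − S)·θ_c, so V = 0.414 × 728 × (3510 − 14.0) × 16.5 / [2230 × (1 + 0.0703 × 16.5)] = 1.74×10^7 / 4817 = 3609 m³.
θ_c = V·X/(Q_w·X_r) when wasting from the recycle, so Q_w = V·X/(θ_c·X_r) = 3609 × 2230 / (16.5 × 11300) = 43.17 m³/d.

Q_w ≈ 43.2 m³/d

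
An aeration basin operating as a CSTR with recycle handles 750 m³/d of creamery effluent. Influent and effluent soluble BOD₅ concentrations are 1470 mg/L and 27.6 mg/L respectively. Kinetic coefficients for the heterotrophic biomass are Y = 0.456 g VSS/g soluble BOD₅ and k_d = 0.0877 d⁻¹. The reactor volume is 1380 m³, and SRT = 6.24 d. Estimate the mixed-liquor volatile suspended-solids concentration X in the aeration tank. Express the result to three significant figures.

Solving the biomass balance for X: X = Y Q (S₀−S) θ_c / [V (1+k_d θ_c)] = 0.456 × 750 × (1470 − 27.6) × 6.24 / [1380 × (1 + 0.0877 × 6.24)] = 1442 mg/L.

X ≈ 1440 mg/L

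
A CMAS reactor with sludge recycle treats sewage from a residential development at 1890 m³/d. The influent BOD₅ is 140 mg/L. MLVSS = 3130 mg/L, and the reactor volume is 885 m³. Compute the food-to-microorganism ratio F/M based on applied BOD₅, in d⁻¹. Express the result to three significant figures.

Food-to-microorganism ratio F/M = Q S₀ / (V X) = 1890 × 140 / (885.0 × 3130) = 0.09552 d⁻¹.

F/M ≈ 0.0955 d⁻¹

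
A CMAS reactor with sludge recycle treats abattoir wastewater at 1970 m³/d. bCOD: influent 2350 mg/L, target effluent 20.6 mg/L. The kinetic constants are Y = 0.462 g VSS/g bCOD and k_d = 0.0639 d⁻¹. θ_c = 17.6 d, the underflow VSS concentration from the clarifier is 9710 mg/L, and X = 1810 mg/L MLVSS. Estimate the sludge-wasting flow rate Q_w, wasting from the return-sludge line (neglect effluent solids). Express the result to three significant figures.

From the SRT design equation V = Y Q (S₀−S) θ_c / [X (1 + k_d θ_c)] = 0.462 × 1970 × (2350 − 20.6) × 17.6 / [1810 × (1 + 0.0639 × 17.6)] = 3.73×10^7 / 3846 = 9703 m³.
θ_c = V·X/(Q_w·X_r) when wasting from the recycle, so Q_w = V·X/(θ_c·X_r) = 9703 × 1810 / (17.6 × 9710) = 102.8 m³/d.

Q_w ≈ 103 m³/d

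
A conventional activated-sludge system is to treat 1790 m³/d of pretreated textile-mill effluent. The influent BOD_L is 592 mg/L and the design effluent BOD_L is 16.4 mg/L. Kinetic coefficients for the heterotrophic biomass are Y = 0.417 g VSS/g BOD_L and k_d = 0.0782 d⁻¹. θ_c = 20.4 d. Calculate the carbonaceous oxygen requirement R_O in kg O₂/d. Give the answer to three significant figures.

Correct the yield for decay: Y_obs = Y/(1 + k_d θ_c) = 0.417 / (1 + 0.0782 × 20.4) = 0.417 / 2.595 = 0.1607.
ΔS = 592 − 16.4 = 575.6 mg/L, so the substrate removal rate is 1790 × 575.6/1000 = 1030 kg BOD_L/d.
Net sludge production P_X = 0.1607 × 1030 = 165.5 kg VSS/d.
R_O = Q·(S₀ − S) − 1.42·P_X = 1030 − 1.42 × 165.5 = 795.2 kg O₂/d.

R_O ≈ 795 kg O₂/d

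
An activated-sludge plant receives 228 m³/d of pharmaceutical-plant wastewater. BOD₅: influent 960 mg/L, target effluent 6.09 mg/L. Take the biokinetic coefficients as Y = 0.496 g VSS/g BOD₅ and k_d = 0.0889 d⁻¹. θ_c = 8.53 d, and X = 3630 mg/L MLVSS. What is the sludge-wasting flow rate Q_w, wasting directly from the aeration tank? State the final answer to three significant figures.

Q_w ≈ 16.9 m³/d

Rearranging the biomass balance for a CMAS with decay, V = Y·Q·ΔS·θ_c / [X·(1+k_d θ_c)] = 0.496 × 228 × (960 − 6.09) × 8.53 / [3630 × (1 + 0.0889 × 8.53)] = 9.2×10^5 / 6383 = 144.2 m³.
Wasting from the aeration tank: Q_w = V / θ_c = 144.2 / 8.53 = 16.90 m³/d.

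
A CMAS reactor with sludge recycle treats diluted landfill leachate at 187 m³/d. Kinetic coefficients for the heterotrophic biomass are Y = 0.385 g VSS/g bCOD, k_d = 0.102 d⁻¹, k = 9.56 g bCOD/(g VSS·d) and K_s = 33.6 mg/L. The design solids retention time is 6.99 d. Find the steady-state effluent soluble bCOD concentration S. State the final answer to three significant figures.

For a completely mixed reactor with recycle the Lawrence–McCarty relation gives S = K_s·(1 + k_d·θ_c) / [θ_c·(Y·k − k_d) − 1] = 33.6 × (1 + 0.102 × 6.99) / [6.99 × (0.385 × 9.56 − 0.102) − 1] = 57.56 / 24.01 = 2.397 mg/L.

S ≈ 2.40 mg/L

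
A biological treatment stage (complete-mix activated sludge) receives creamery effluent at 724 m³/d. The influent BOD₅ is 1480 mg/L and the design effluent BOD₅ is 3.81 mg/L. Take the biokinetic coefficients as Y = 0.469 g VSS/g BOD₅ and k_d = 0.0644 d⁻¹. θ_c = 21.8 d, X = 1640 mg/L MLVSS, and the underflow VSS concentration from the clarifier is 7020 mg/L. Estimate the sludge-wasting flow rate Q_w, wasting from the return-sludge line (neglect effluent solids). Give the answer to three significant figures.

Steady-state biomass mass balance: V·X·(1 + k_d·θ_c) = Y·Q·(S₀ − S)·θ_c, so V = 0.469 × 724 × (1480 − 3.81) × 21.8 / [1640 × (1 + 0.0644 × 21.8)] = 1.09×10^7 / 3942 = 2772 m³.
θ_c = V·X/(Q_w·X_r) when wasting from the recycle, so Q_w = V·X/(θ_c·X_r) = 2772 × 1640 / (21.8 × 7020) = 29.70 m³/d.

Q_w ≈ 29.7 m³/d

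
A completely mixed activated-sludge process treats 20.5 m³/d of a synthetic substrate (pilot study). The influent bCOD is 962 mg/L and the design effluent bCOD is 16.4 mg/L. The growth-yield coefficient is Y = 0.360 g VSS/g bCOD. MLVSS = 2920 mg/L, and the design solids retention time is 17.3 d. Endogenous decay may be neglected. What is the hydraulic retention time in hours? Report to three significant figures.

V·X = Y·Q·ΔS·θ_c gives V = 0.360 × 20.5 × (962 − 16.4) × 17.3 / 2920 = 41.35 m³.
τ = V/Q = 41.35/20.5 = 2.017 d, or 48.40 h.

τ ≈ 48.4 h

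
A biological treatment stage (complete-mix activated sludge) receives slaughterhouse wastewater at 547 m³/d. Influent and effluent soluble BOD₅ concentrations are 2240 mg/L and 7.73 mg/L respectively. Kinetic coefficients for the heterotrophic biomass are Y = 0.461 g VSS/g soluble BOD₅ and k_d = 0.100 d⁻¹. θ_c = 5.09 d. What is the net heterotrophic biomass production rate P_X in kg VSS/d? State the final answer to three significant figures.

Correct the yield for decay: Y_obs = Y/(1 + k_d θ_c) = 0.461 / (1 + 0.100 × 5.09) = 0.461 / 1.509 = 0.3055.
ΔS = 2240 − 7.73 = 2232 mg/L, so the substrate removal rate is 547 × 2232/1000 = 1221 kg soluble BOD₅/d.
Biomass produced: P_X = Y_obs·Q·ΔS = 0.3055 × 1221 ≈ 373.0 kg VSS/d.

P_X ≈ 373 kg VSS/d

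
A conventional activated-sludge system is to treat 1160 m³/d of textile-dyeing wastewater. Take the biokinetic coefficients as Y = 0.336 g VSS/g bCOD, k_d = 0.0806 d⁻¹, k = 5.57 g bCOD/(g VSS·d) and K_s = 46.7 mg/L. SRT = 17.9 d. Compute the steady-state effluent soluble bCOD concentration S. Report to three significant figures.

Effluent substrate depends only on kinetics and SRT: S = K_s(1 + k_d θ_c) / [θ_c(Yk − k_d) − 1] = 46.7 × (1 + 0.0806 × 17.9) / [17.9 × (0.336 × 5.57 − 0.0806) − 1] = 114.1 / 31.06 = 3.673 mg/L.

S ≈ 3.67 mg/L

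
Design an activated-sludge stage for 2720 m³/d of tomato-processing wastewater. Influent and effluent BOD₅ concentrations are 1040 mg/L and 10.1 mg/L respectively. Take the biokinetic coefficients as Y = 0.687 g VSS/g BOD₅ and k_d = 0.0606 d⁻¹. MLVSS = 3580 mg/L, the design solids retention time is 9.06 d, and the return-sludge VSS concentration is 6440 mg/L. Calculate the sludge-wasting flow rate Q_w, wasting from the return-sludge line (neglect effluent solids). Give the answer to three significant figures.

Steady-state biomass mass balance: V·X·(1 + k_d·θ_c) = Y·Q·(S₀ − S)·θ_c, so V = 0.687 × 2720 × (1040 − 10.1) × 9.06 / [3580 × (1 + 0.0606 × 9.06)] = 1.74×10^7 / 5546 = 3144 m³.
θ_c = V·X/(Q_w·X_r) when wasting from the recycle, so Q_w = V·X/(θ_c·X_r) = 3144 × 3580 / (9.06 × 6440) = 192.9 m³/d.

Q_w ≈ 193 m³/d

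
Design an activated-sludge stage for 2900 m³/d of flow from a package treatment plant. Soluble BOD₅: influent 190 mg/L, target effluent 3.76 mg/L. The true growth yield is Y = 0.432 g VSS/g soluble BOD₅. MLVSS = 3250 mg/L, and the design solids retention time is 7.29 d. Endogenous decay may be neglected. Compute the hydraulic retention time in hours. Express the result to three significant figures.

τ ≈ 4.33 h

V·X = Y·Q·ΔS·θ_c gives V = 0.432 × 2900 × (190 − 3.76) × 7.29 / 3250 = 523.4 m³.
Hydraulic retention time τ = V/Q = 523.4 / 2900 = 0.1805 d = 4.331 h.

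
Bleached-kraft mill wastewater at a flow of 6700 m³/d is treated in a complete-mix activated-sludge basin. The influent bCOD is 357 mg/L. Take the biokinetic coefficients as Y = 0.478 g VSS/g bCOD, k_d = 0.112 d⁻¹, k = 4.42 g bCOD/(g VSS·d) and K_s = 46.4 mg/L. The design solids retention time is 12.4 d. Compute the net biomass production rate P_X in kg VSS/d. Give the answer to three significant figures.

From the Monod/SRT balance for a CMAS, S = K_s·(1+k_d θ_c)/[θ_c·(Y k − k_d) − 1] = 46.4 × (1 + 0.112 × 12.4) / [12.4 × (0.478 × 4.42 − 0.112) − 1] = 110.8 / 23.81 = 4.655 mg/L.
Correct the yield for decay: Y_obs = Y/(1 + k_d θ_c) = 0.478 / (1 + 0.112 × 12.4) = 0.478 / 2.389 = 0.2001.
ΔS = 357 − 4.66 = 352.3 mg/L, so the substrate removal rate is 6700 × 352.3/1000 = 2361 kg bCOD/d.
Net biomass production P_X = Y_obs × Q·(S₀ − S) = 0.2001 × 2361 = 472.4 kg VSS/d.

P_X ≈ 472 kg VSS/d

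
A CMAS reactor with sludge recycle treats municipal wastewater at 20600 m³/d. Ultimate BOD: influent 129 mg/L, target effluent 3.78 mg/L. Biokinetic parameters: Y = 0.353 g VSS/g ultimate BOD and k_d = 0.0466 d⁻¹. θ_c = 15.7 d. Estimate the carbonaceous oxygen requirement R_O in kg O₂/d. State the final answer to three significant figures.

R_O ≈ 1830 kg O₂/d

Correct the yield for decay: Y_obs = Y/(1 + k_d θ_c) = 0.353 / (1 + 0.0466 × 15.7) = 0.353 / 1.732 = 0.2039.
Q·(S₀ − S) = 20600 × (129 − 3.78) × 10⁻³ = 2580 kg/d removed.
Biomass synthesised: P_X = Y_obs × 2580 = 525.9 kg VSS/d.
R_O = Q·ΔS − 1.42 P_X = 2580 − 746.7 = 1833 kg O₂/d.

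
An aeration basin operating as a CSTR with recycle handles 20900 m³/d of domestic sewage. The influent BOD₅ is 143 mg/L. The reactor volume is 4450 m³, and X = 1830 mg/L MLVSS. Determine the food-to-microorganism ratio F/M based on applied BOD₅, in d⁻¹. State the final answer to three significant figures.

F/M ≈ 0.367 d⁻¹

F/M = applied load / biomass = Q·S₀/(V·X) = 20900 × 143 / (4450 × 1830) = 0.3670 d⁻¹.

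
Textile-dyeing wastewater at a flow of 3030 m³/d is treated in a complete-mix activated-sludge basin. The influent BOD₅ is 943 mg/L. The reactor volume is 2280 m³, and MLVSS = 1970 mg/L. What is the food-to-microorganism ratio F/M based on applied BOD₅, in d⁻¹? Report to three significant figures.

F/M ≈ 0.636 d⁻¹

F/M = applied load / biomass = Q·S₀/(V·X) = 3030 × 943 / (2280 × 1970) = 0.6361 d⁻¹.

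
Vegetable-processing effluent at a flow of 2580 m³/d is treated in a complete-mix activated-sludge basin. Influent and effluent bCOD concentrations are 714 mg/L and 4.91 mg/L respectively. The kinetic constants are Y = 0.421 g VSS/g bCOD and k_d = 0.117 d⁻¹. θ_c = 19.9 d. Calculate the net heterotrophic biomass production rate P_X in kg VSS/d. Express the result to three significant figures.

P_X ≈ 231 kg VSS/d

The observed yield is Y_obs = Y/(1 + k_d·θ_c) = 0.421 / (1 + 0.117 × 19.9) = 0.421 / 3.328 = 0.1265 g VSS per g bCOD removed.
Substrate removed = Q·(S₀ − S) = 2580 m³/d × (714 − 4.91) g/m³ = 1.83×10^6 g/d = 1829 kg/d.
So the net sludge growth is P_X = 0.1265 × 1829 = 231.4 kg VSS/d.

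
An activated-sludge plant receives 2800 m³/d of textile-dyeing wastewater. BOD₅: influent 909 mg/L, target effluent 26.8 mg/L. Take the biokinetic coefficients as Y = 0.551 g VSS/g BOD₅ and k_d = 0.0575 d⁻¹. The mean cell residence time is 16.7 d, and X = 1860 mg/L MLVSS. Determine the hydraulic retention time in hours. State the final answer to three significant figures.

τ ≈ 53.4 h

Steady-state biomass mass balance: V·X·(1 + k_d·θ_c) = Y·Q·(S₀ − S)·θ_c, so V = 0.551 × 2800 × (909 − 26.8) × 16.7 / [1860 × (1 + 0.0575 × 16.7)] = 2.27×10^7 / 3646 = 6234 m³.
τ = V/Q = 6234/2800 = 2.226 d, or 53.43 h.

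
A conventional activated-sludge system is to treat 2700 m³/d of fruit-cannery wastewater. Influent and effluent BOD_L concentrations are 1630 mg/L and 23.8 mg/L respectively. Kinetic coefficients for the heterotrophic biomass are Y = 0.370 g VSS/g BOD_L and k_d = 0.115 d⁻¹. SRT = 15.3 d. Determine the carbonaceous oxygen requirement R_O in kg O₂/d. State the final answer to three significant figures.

Observed yield with endogenous decay: Y_obs = Y / (1 + k_d·θ_c) = 0.370 / (1 + 0.115 × 15.3) = 0.370 / 2.760 = 0.1341 g VSS/g BOD_L.
ΔS = 1630 − 23.8 = 1606 mg/L, so the substrate removal rate is 2700 × 1606/1000 = 4337 kg BOD_L/d.
Biomass synthesised: P_X = Y_obs × 4337 = 581.5 kg VSS/d.
R_O = Q·ΔS − 1.42 P_X = 4337 − 825.7 = 3511 kg O₂/d.

R_O ≈ 3510 kg O₂/d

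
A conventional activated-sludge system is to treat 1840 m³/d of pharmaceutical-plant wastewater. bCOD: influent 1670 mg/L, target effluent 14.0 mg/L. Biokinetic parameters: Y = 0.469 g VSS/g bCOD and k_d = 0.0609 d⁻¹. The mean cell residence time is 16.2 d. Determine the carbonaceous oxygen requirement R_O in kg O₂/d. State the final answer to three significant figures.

Correct the yield for decay: Y_obs = Y/(1 + k_d θ_c) = 0.469 / (1 + 0.0609 × 16.2) = 0.469 / 1.987 = 0.2361.
ΔS = 1670 − 14.0 = 1656 mg/L, so the substrate removal rate is 1840 × 1656/1000 = 3047 kg bCOD/d.
Net sludge production P_X = 0.2361 × 3047 = 719.4 kg VSS/d.
R_O = Q·(S₀ − S) − 1.42·P_X = 3047 − 1.42 × 719.4 = 2026 kg O₂/d.

R_O ≈ 2030 kg O₂/d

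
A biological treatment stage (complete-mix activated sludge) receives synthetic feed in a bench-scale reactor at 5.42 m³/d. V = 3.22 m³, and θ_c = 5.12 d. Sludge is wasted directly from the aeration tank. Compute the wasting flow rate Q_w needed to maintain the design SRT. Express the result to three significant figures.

Wasting from the aeration tank: Q_w = V / θ_c = 3.220 / 5.12 = 0.6289 m³/d.

Q_w ≈ 0.629 m³/d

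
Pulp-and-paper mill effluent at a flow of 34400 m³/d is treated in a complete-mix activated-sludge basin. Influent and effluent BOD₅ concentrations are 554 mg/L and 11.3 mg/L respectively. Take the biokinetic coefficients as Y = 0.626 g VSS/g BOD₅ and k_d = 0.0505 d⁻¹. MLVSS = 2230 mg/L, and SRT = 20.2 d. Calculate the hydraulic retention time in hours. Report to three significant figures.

τ ≈ 36.6 h

Rearranging the biomass balance for a CMAS with decay, V = Y·Q·ΔS·θ_c / [X·(1+k_d θ_c)] = 0.626 × 34400 × (554 − 11.3) × 20.2 / [2230 × (1 + 0.0505 × 20.2)] = 2.36×10^8 / 4505 = 52404 m³.
HRT = V/Q = 52404 m³ / 34400 m³·d⁻¹ = 1.523 d × 24 = 36.56 h.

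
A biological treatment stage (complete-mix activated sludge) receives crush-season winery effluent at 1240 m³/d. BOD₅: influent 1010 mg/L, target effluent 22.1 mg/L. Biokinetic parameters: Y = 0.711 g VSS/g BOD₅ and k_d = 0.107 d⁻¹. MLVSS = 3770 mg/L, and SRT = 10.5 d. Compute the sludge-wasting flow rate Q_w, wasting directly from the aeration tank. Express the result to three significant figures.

From the SRT design equation V = Y Q (S₀−S) θ_c / [X (1 + k_d θ_c)] = 0.711 × 1240 × (1010 − 22.1) × 10.5 / [3770 × (1 + 0.107 × 10.5)] = 9.15×10^6 / 8006 = 1142 m³.
Wasting from the aeration tank: Q_w = V / θ_c = 1142 / 10.5 = 108.8 m³/d.

Q_w ≈ 109 m³/d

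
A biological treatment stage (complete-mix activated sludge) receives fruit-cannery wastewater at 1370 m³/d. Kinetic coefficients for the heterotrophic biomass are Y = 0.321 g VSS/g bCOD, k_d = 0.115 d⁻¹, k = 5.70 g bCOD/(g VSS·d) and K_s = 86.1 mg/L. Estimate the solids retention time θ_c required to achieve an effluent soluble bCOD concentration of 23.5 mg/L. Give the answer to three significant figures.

Specific growth rate at S = 23.5 mg/L: μ = YkS/(K_s+S) = 0.321·5.70·23.5/(86.1+23.5) = 0.3923 d⁻¹.
Then 1/θ_c = μ − k_d = 0.3923 − 0.115 = 0.2773 d⁻¹, giving θ_c = 3.606 d.

θ_c ≈ 3.61 d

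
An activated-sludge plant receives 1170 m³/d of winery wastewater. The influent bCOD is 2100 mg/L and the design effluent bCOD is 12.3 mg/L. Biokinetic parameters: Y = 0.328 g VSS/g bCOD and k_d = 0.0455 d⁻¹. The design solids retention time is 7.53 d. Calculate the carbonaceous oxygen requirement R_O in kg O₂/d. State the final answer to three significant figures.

R_O ≈ 1600 kg O₂/d

Observed yield with endogenous decay: Y_obs = Y / (1 + k_d·θ_c) = 0.328 / (1 + 0.0455 × 7.53) = 0.328 / 1.343 = 0.2443 g VSS/g bCOD.
Substrate removed = Q·(S₀ − S) = 1170 m³/d × (2100 − 12.3) g/m³ = 2.44×10^6 g/d = 2443 kg/d.
Net sludge production P_X = 0.2443 × 2443 = 596.7 kg VSS/d.
Carbonaceous O₂ demand = substrate oxidised − cell-mass equivalent = 2443 − 1.42 × 596.7 = 1595 kg O₂/d.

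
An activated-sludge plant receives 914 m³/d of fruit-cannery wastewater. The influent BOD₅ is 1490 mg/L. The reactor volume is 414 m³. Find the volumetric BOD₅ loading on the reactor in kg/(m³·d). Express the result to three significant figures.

L_v ≈ 3.29 kg BOD₅/(m³·d)

Volumetric loading L_v = Q·S₀ / V = 914 × 1490 g/m³ / 414.0 m³ = 3290 g/(m³·d) = 3.290 kg BOD₅/(m³·d).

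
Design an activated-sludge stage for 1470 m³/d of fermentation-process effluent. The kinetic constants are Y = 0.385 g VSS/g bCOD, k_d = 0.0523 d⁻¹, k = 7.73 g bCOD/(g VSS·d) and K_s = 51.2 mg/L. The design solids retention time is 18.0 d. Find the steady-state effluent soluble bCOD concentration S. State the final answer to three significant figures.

S ≈ 1.93 mg/L

Effluent substrate depends only on kinetics and SRT: S = K_s(1 + k_d θ_c) / [θ_c(Yk − k_d) − 1] = 51.2 × (1 + 0.0523 × 18.0) / [18.0 × (0.385 × 7.73 − 0.0523) − 1] = 99.40 / 51.63 = 1.925 mg/L.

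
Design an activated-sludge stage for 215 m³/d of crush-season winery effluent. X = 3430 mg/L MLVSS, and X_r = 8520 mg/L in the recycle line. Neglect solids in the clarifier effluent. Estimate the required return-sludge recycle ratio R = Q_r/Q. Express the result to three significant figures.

R ≈ 0.674

Solids balance on the clarifier gives (1+R)X = R·X_r, so R = X/(X_r − X) = 3430 / (8520 − 3430) = 0.6739.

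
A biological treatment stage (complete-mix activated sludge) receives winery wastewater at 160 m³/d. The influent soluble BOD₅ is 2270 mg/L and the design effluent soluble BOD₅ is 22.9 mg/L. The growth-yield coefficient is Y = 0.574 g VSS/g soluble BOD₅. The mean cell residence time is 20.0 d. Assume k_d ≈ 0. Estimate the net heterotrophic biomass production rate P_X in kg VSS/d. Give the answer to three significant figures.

P_X ≈ 206 kg VSS/d

Since k_d ≈ 0, Y_obs = Y = 0.574 g VSS/g soluble BOD₅.
Substrate removed = Q·(S₀ − S) = 160 m³/d × (2270 − 22.9) g/m³ = 3.6×10^5 g/d = 359.5 kg/d.
Net biomass production P_X = Y_obs × Q·(S₀ − S) = 0.5740 × 359.5 = 206.4 kg VSS/d.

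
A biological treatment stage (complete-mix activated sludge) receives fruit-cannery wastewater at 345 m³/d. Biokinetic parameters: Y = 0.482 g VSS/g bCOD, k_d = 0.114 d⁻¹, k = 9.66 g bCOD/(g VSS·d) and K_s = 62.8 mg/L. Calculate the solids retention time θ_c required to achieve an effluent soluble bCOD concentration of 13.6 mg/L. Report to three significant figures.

θ_c ≈ 1.40 d

From 1/θ_c = Y·k·S/(K_s + S) − k_d: Y·k·S/(K_s+S) = 0.482 × 9.66 × 13.6 / (62.8 + 13.6) = 0.8288 d⁻¹.
Then 1/θ_c = μ − k_d = 0.8288 − 0.114 = 0.7148 d⁻¹, giving θ_c = 1.399 d.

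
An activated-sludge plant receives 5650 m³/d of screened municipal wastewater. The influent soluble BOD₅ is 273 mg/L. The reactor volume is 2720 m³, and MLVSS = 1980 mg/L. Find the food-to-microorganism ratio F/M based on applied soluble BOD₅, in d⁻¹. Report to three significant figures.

F/M ≈ 0.286 d⁻¹

F/M = Q·S₀ / (V·X) = 5650 × 273 / (2720 × 1980) = 0.2864 g soluble BOD₅·(g VSS·d)⁻¹.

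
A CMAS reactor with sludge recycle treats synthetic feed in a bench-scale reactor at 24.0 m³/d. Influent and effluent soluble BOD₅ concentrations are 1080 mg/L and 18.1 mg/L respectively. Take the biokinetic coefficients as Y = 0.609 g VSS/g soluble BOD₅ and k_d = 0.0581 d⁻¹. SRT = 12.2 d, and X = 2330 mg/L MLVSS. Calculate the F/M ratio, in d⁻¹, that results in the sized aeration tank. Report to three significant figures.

Steady-state biomass mass balance: V·X·(1 + k_d·θ_c) = Y·Q·(S₀ − S)·θ_c, so V = 0.609 × 24.0 × (1080 − 18.1) × 12.2 / [2330 × (1 + 0.0581 × 12.2)] = 1.89×10^5 / 3982 = 47.56 m³.
F/M = Q·S₀ / (V·X) = 24.0 × 1080 / (47.56 × 2330) = 0.2339 g soluble BOD₅·(g VSS·d)⁻¹.

F/M ≈ 0.234 d⁻¹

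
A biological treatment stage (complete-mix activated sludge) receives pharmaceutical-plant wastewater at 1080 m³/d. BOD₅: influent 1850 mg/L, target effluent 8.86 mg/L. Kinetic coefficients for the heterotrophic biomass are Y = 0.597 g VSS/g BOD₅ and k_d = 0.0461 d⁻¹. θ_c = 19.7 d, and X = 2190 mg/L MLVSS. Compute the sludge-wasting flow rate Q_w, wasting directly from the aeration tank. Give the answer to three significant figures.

Q_w ≈ 284 m³/d

From the SRT design equation V = Y Q (S₀−S) θ_c / [X (1 + k_d θ_c)] = 0.597 × 1080 × (1850 − 8.86) × 19.7 / [2190 × (1 + 0.0461 × 19.7)] = 2.34×10^7 / 4179 = 5596 m³.
With mixed-liquor wasting, θ_c = V/Q_w, so Q_w = V/θ_c = 5596/19.7 = 284.1 m³/d.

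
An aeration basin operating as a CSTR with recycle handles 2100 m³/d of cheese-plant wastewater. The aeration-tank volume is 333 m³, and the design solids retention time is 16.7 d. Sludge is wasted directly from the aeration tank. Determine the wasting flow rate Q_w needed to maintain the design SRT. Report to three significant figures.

Q_w ≈ 19.9 m³/d

With mixed-liquor wasting, θ_c = V/Q_w, so Q_w = V/θ_c = 333.0/16.7 = 19.94 m³/d.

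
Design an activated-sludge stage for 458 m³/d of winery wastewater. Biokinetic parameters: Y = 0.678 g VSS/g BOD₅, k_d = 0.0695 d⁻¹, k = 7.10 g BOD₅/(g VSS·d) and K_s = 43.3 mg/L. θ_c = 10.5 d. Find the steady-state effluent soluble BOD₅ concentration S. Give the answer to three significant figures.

S ≈ 1.53 mg/L

For a completely mixed reactor with recycle the Lawrence–McCarty relation gives S = K_s·(1 + k_d·θ_c) / [θ_c·(Y·k − k_d) − 1] = 43.3 × (1 + 0.0695 × 10.5) / [10.5 × (0.678 × 7.10 − 0.0695) − 1] = 74.90 / 48.82 = 1.534 mg/L.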